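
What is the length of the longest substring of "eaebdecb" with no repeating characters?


Input: "eaebdecb"
Sliding window (track last position of each char):
  Position 0 ('e'): window [0,0] length 1 -- new best
  Position 1 ('a'): window [0,1] length 2 -- new best
  Position 2 ('e'): repeat (last at 0), move window start to 1
  Position 2 ('e'): window [1,2] length 2
  Position 3 ('b'): window [1,3] length 3 -- new best
  Position 4 ('d'): window [1,4] length 4 -- new best
  Position 5 ('e'): repeat (last at 2), move window start to 3
  Position 5 ('e'): window [3,5] length 3
  Position 6 ('c'): window [3,6] length 4
  Position 7 ('b'): repeat (last at 3), move window start to 4
  Position 7 ('b'): window [4,7] length 4
Longest substring with no repeats: "aebd" with length 4

4


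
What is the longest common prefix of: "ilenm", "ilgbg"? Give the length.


Words: ilenm, ilgbg
  Position 0: all 'i' => match
  Position 1: all 'l' => match
  Position 2: ('e', 'g') => mismatch, stop
LCP = "il" (length 2)

2


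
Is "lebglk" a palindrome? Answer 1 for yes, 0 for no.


Input: lebglk
Reversed: klgbel
  Compare pos 0 ('l') with pos 5 ('k'): MISMATCH
  Compare pos 1 ('e') with pos 4 ('l'): MISMATCH
  Compare pos 2 ('b') with pos 3 ('g'): MISMATCH
Result: not a palindrome

0


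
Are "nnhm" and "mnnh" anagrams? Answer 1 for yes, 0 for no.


Strings: "nnhm", "mnnh"
Sorted first:  hmnn
Sorted second: hmnn
Sorted forms match => anagrams

1


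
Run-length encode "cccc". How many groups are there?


Input: cccc
Scanning for consecutive runs:
  Group 1: 'c' x 4 (positions 0-3)
Total groups: 1

1


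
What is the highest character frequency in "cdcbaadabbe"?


Input: cdcbaadabbe
Character counts:
  'a': 3
  'b': 3
  'c': 2
  'd': 2
  'e': 1
Maximum frequency: 3

3


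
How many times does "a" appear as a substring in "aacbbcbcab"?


Searching for "a" in "aacbbcbcab"
Scanning each position:
  Position 0: "a" => MATCH
  Position 1: "a" => MATCH
  Position 2: "c" => no
  Position 3: "b" => no
  Position 4: "b" => no
  Position 5: "c" => no
  Position 6: "b" => no
  Position 7: "c" => no
  Position 8: "a" => MATCH
  Position 9: "b" => no
Total occurrences: 3

3


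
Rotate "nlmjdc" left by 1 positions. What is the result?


Input: "nlmjdc", rotate left by 1
First 1 characters: "n"
Remaining characters: "lmjdc"
Concatenate remaining + first: "lmjdc" + "n" = "lmjdcn"

lmjdcn


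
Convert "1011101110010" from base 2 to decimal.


Input: "1011101110010" in base 2
Positional expansion:
  Digit '1' (value 1) x 2^12 = 4096
  Digit '0' (value 0) x 2^11 = 0
  Digit '1' (value 1) x 2^10 = 1024
  Digit '1' (value 1) x 2^9 = 512
  Digit '1' (value 1) x 2^8 = 256
  Digit '0' (value 0) x 2^7 = 0
  Digit '1' (value 1) x 2^6 = 64
  Digit '1' (value 1) x 2^5 = 32
  Digit '1' (value 1) x 2^4 = 16
  Digit '0' (value 0) x 2^3 = 0
  Digit '0' (value 0) x 2^2 = 0
  Digit '1' (value 1) x 2^1 = 2
  Digit '0' (value 0) x 2^0 = 0
Sum = 6002

6002


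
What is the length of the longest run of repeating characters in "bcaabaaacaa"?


Input: "bcaabaaacaa"
Scanning for longest run:
  Position 1 ('c'): new char, reset run to 1
  Position 2 ('a'): new char, reset run to 1
  Position 3 ('a'): continues run of 'a', length=2
  Position 4 ('b'): new char, reset run to 1
  Position 5 ('a'): new char, reset run to 1
  Position 6 ('a'): continues run of 'a', length=2
  Position 7 ('a'): continues run of 'a', length=3
  Position 8 ('c'): new char, reset run to 1
  Position 9 ('a'): new char, reset run to 1
  Position 10 ('a'): continues run of 'a', length=2
Longest run: 'a' with length 3

3


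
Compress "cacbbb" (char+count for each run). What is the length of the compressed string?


Input: cacbbb
Runs:
  'c' x 1 => "c1"
  'a' x 1 => "a1"
  'c' x 1 => "c1"
  'b' x 3 => "b3"
Compressed: "c1a1c1b3"
Compressed length: 8

8


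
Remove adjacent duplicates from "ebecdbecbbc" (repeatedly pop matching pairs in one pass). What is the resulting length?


Input: ebecdbecbbc
Stack-based adjacent duplicate removal:
  Read 'e': push. Stack: e
  Read 'b': push. Stack: eb
  Read 'e': push. Stack: ebe
  Read 'c': push. Stack: ebec
  Read 'd': push. Stack: ebecd
  Read 'b': push. Stack: ebecdb
  Read 'e': push. Stack: ebecdbe
  Read 'c': push. Stack: ebecdbec
  Read 'b': push. Stack: ebecdbecb
  Read 'b': matches stack top 'b' => pop. Stack: ebecdbec
  Read 'c': matches stack top 'c' => pop. Stack: ebecdbe
Final stack: "ebecdbe" (length 7)

7


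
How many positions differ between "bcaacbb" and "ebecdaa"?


Comparing "bcaacbb" and "ebecdaa" position by position:
  Position 0: 'b' vs 'e' => DIFFER
  Position 1: 'c' vs 'b' => DIFFER
  Position 2: 'a' vs 'e' => DIFFER
  Position 3: 'a' vs 'c' => DIFFER
  Position 4: 'c' vs 'd' => DIFFER
  Position 5: 'b' vs 'a' => DIFFER
  Position 6: 'b' vs 'a' => DIFFER
Positions that differ: 7

7


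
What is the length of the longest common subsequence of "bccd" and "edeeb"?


LCS of "bccd" and "edeeb"
DP table:
           e    d    e    e    b
      0    0    0    0    0    0
  b   0    0    0    0    0    1
  c   0    0    0    0    0    1
  c   0    0    0    0    0    1
  d   0    0    1    1    1    1
LCS length = dp[4][5] = 1

1


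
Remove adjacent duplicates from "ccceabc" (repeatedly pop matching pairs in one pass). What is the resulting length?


Input: ccceabc
Stack-based adjacent duplicate removal:
  Read 'c': push. Stack: c
  Read 'c': matches stack top 'c' => pop. Stack: (empty)
  Read 'c': push. Stack: c
  Read 'e': push. Stack: ce
  Read 'a': push. Stack: cea
  Read 'b': push. Stack: ceab
  Read 'c': push. Stack: ceabc
Final stack: "ceabc" (length 5)

5


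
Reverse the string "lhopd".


Input: lhopd
Reading characters right to left:
  Position 4: 'd'
  Position 3: 'p'
  Position 2: 'o'
  Position 1: 'h'
  Position 0: 'l'
Reversed: dpohl

dpohl


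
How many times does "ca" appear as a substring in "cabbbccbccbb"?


Searching for "ca" in "cabbbccbccbb"
Scanning each position:
  Position 0: "ca" => MATCH
  Position 1: "ab" => no
  Position 2: "bb" => no
  Position 3: "bb" => no
  Position 4: "bc" => no
  Position 5: "cc" => no
  Position 6: "cb" => no
  Position 7: "bc" => no
  Position 8: "cc" => no
  Position 9: "cb" => no
  Position 10: "bb" => no
Total occurrences: 1

1


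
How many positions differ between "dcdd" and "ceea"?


Comparing "dcdd" and "ceea" position by position:
  Position 0: 'd' vs 'c' => DIFFER
  Position 1: 'c' vs 'e' => DIFFER
  Position 2: 'd' vs 'e' => DIFFER
  Position 3: 'd' vs 'a' => DIFFER
Positions that differ: 4

4


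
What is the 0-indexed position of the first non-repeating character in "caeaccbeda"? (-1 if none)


Input: caeaccbeda
Character frequencies:
  'a': 3
  'b': 1
  'c': 3
  'd': 1
  'e': 2
Scanning left to right for freq == 1:
  Position 0 ('c'): freq=3, skip
  Position 1 ('a'): freq=3, skip
  Position 2 ('e'): freq=2, skip
  Position 3 ('a'): freq=3, skip
  Position 4 ('c'): freq=3, skip
  Position 5 ('c'): freq=3, skip
  Position 6 ('b'): unique! => answer = 6

6


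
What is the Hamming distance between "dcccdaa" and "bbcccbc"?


Comparing "dcccdaa" and "bbcccbc" position by position:
  Position 0: 'd' vs 'b' => differ
  Position 1: 'c' vs 'b' => differ
  Position 2: 'c' vs 'c' => same
  Position 3: 'c' vs 'c' => same
  Position 4: 'd' vs 'c' => differ
  Position 5: 'a' vs 'b' => differ
  Position 6: 'a' vs 'c' => differ
Total differences (Hamming distance): 5

5


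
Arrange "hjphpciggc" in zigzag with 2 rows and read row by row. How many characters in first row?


Zigzag "hjphpciggc" into 2 rows:
Placing characters:
  'h' => row 0
  'j' => row 1
  'p' => row 0
  'h' => row 1
  'p' => row 0
  'c' => row 1
  'i' => row 0
  'g' => row 1
  'g' => row 0
  'c' => row 1
Rows:
  Row 0: "hppig"
  Row 1: "jhcgc"
First row length: 5

5


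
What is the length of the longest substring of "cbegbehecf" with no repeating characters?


Input: "cbegbehecf"
Sliding window (track last position of each char):
  Position 0 ('c'): window [0,0] length 1 -- new best
  Position 1 ('b'): window [0,1] length 2 -- new best
  Position 2 ('e'): window [0,2] length 3 -- new best
  Position 3 ('g'): window [0,3] length 4 -- new best
  Position 4 ('b'): repeat (last at 1), move window start to 2
  Position 4 ('b'): window [2,4] length 3
  Position 5 ('e'): repeat (last at 2), move window start to 3
  Position 5 ('e'): window [3,5] length 3
  Position 6 ('h'): window [3,6] length 4
  Position 7 ('e'): repeat (last at 5), move window start to 6
  Position 7 ('e'): window [6,7] length 2
  Position 8 ('c'): window [6,8] length 3
  Position 9 ('f'): window [6,9] length 4
Longest substring with no repeats: "cbeg" with length 4

4


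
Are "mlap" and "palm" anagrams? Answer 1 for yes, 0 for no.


Strings: "mlap", "palm"
Sorted first:  almp
Sorted second: almp
Sorted forms match => anagrams

1


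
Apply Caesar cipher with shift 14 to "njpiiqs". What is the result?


Caesar cipher: shift "njpiiqs" by 14
  'n' (pos 13) + 14 = pos 1 = 'b'
  'j' (pos 9) + 14 = pos 23 = 'x'
  'p' (pos 15) + 14 = pos 3 = 'd'
  'i' (pos 8) + 14 = pos 22 = 'w'
  'i' (pos 8) + 14 = pos 22 = 'w'
  'q' (pos 16) + 14 = pos 4 = 'e'
  's' (pos 18) + 14 = pos 6 = 'g'
Result: bxdwweg

bxdwweg


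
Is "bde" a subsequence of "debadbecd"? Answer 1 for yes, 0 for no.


Check if "bde" is a subsequence of "debadbecd"
Greedy scan:
  Position 0 ('d'): no match needed
  Position 1 ('e'): no match needed
  Position 2 ('b'): matches sub[0] = 'b'
  Position 3 ('a'): no match needed
  Position 4 ('d'): matches sub[1] = 'd'
  Position 5 ('b'): no match needed
  Position 6 ('e'): matches sub[2] = 'e'
  Position 7 ('c'): no match needed
  Position 8 ('d'): no match needed
All 3 characters matched => is a subsequence

1


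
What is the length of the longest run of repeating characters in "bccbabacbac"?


Input: "bccbabacbac"
Scanning for longest run:
  Position 1 ('c'): new char, reset run to 1
  Position 2 ('c'): continues run of 'c', length=2
  Position 3 ('b'): new char, reset run to 1
  Position 4 ('a'): new char, reset run to 1
  Position 5 ('b'): new char, reset run to 1
  Position 6 ('a'): new char, reset run to 1
  Position 7 ('c'): new char, reset run to 1
  Position 8 ('b'): new char, reset run to 1
  Position 9 ('a'): new char, reset run to 1
  Position 10 ('c'): new char, reset run to 1
Longest run: 'c' with length 2

2


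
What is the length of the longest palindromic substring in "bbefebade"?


Input: "bbefebade"
Checking substrings for palindromes:
  [1:6] "befeb" (len 5) => palindrome
  [2:5] "efe" (len 3) => palindrome
  [0:2] "bb" (len 2) => palindrome
Longest palindromic substring: "befeb" with length 5

5


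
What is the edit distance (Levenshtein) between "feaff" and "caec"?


Computing edit distance: "feaff" -> "caec"
DP table:
           c    a    e    c
      0    1    2    3    4
  f   1    1    2    3    4
  e   2    2    2    2    3
  a   3    3    2    3    3
  f   4    4    3    3    4
  f   5    5    4    4    4
Edit distance = dp[5][4] = 4

4


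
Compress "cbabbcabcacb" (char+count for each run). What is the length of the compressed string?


Input: cbabbcabcacb
Runs:
  'c' x 1 => "c1"
  'b' x 1 => "b1"
  'a' x 1 => "a1"
  'b' x 2 => "b2"
  'c' x 1 => "c1"
  'a' x 1 => "a1"
  'b' x 1 => "b1"
  'c' x 1 => "c1"
  'a' x 1 => "a1"
  'c' x 1 => "c1"
  'b' x 1 => "b1"
Compressed: "c1b1a1b2c1a1b1c1a1c1b1"
Compressed length: 22

22


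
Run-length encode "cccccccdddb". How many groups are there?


Input: cccccccdddb
Scanning for consecutive runs:
  Group 1: 'c' x 7 (positions 0-6)
  Group 2: 'd' x 3 (positions 7-9)
  Group 3: 'b' x 1 (positions 10-10)
Total groups: 3

3


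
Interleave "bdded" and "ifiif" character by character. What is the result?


Interleaving "bdded" and "ifiif":
  Position 0: 'b' from first, 'i' from second => "bi"
  Position 1: 'd' from first, 'f' from second => "df"
  Position 2: 'd' from first, 'i' from second => "di"
  Position 3: 'e' from first, 'i' from second => "ei"
  Position 4: 'd' from first, 'f' from second => "df"
Result: bidfdieidf

bidfdieidf


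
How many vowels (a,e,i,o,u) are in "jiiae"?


Input: jiiae
Checking each character:
  'j' at position 0: consonant
  'i' at position 1: vowel (running total: 1)
  'i' at position 2: vowel (running total: 2)
  'a' at position 3: vowel (running total: 3)
  'e' at position 4: vowel (running total: 4)
Total vowels: 4

4


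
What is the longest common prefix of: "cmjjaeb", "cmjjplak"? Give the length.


Words: cmjjaeb, cmjjplak
  Position 0: all 'c' => match
  Position 1: all 'm' => match
  Position 2: all 'j' => match
  Position 3: all 'j' => match
  Position 4: ('a', 'p') => mismatch, stop
LCP = "cmjj" (length 4)

4


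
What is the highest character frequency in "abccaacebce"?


Input: abccaacebce
Character counts:
  'a': 3
  'b': 2
  'c': 4
  'e': 2
Maximum frequency: 4

4


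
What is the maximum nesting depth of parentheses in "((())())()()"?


Input: "((())())()()"
Tracking depth:
  Position 0 '(': depth becomes 1
  Position 1 '(': depth becomes 2
  Position 2 '(': depth becomes 3
  Position 3 ')': depth becomes 2
  Position 4 ')': depth becomes 1
  Position 5 '(': depth becomes 2
  Position 6 ')': depth becomes 1
  Position 7 ')': depth becomes 0
  Position 8 '(': depth becomes 1
  Position 9 ')': depth becomes 0
  Position 10 '(': depth becomes 1
  Position 11 ')': depth becomes 0
Maximum depth reached: 3

3


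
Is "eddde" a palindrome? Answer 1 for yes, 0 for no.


Input: eddde
Reversed: eddde
  Compare pos 0 ('e') with pos 4 ('e'): match
  Compare pos 1 ('d') with pos 3 ('d'): match
Result: palindrome

1


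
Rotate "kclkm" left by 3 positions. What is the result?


Input: "kclkm", rotate left by 3
First 3 characters: "kcl"
Remaining characters: "km"
Concatenate remaining + first: "km" + "kcl" = "kmkcl"

kmkcl


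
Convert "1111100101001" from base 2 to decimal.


Input: "1111100101001" in base 2
Positional expansion:
  Digit '1' (value 1) x 2^12 = 4096
  Digit '1' (value 1) x 2^11 = 2048
  Digit '1' (value 1) x 2^10 = 1024
  Digit '1' (value 1) x 2^9 = 512
  Digit '1' (value 1) x 2^8 = 256
  Digit '0' (value 0) x 2^7 = 0
  Digit '0' (value 0) x 2^6 = 0
  Digit '1' (value 1) x 2^5 = 32
  Digit '0' (value 0) x 2^4 = 0
  Digit '1' (value 1) x 2^3 = 8
  Digit '0' (value 0) x 2^2 = 0
  Digit '0' (value 0) x 2^1 = 0
  Digit '1' (value 1) x 2^0 = 1
Sum = 7977

7977


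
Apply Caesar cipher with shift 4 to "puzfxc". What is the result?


Caesar cipher: shift "puzfxc" by 4
  'p' (pos 15) + 4 = pos 19 = 't'
  'u' (pos 20) + 4 = pos 24 = 'y'
  'z' (pos 25) + 4 = pos 3 = 'd'
  'f' (pos 5) + 4 = pos 9 = 'j'
  'x' (pos 23) + 4 = pos 1 = 'b'
  'c' (pos 2) + 4 = pos 6 = 'g'
Result: tydjbg

tydjbg


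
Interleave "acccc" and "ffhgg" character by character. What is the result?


Interleaving "acccc" and "ffhgg":
  Position 0: 'a' from first, 'f' from second => "af"
  Position 1: 'c' from first, 'f' from second => "cf"
  Position 2: 'c' from first, 'h' from second => "ch"
  Position 3: 'c' from first, 'g' from second => "cg"
  Position 4: 'c' from first, 'g' from second => "cg"
Result: afcfchcgcg

afcfchcgcg


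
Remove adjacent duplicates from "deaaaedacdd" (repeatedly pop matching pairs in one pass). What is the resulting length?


Input: deaaaedacdd
Stack-based adjacent duplicate removal:
  Read 'd': push. Stack: d
  Read 'e': push. Stack: de
  Read 'a': push. Stack: dea
  Read 'a': matches stack top 'a' => pop. Stack: de
  Read 'a': push. Stack: dea
  Read 'e': push. Stack: deae
  Read 'd': push. Stack: deaed
  Read 'a': push. Stack: deaeda
  Read 'c': push. Stack: deaedac
  Read 'd': push. Stack: deaedacd
  Read 'd': matches stack top 'd' => pop. Stack: deaedac
Final stack: "deaedac" (length 7)

7


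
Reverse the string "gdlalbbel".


Input: gdlalbbel
Reading characters right to left:
  Position 8: 'l'
  Position 7: 'e'
  Position 6: 'b'
  Position 5: 'b'
  Position 4: 'l'
  Position 3: 'a'
  Position 2: 'l'
  Position 1: 'd'
  Position 0: 'g'
Reversed: lebblaldg

lebblaldg


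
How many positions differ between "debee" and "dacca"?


Comparing "debee" and "dacca" position by position:
  Position 0: 'd' vs 'd' => same
  Position 1: 'e' vs 'a' => DIFFER
  Position 2: 'b' vs 'c' => DIFFER
  Position 3: 'e' vs 'c' => DIFFER
  Position 4: 'e' vs 'a' => DIFFER
Positions that differ: 4

4


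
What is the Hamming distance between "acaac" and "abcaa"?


Comparing "acaac" and "abcaa" position by position:
  Position 0: 'a' vs 'a' => same
  Position 1: 'c' vs 'b' => differ
  Position 2: 'a' vs 'c' => differ
  Position 3: 'a' vs 'a' => same
  Position 4: 'c' vs 'a' => differ
Total differences (Hamming distance): 3

3


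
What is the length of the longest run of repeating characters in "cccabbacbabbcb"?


Input: "cccabbacbabbcb"
Scanning for longest run:
  Position 1 ('c'): continues run of 'c', length=2
  Position 2 ('c'): continues run of 'c', length=3
  Position 3 ('a'): new char, reset run to 1
  Position 4 ('b'): new char, reset run to 1
  Position 5 ('b'): continues run of 'b', length=2
  Position 6 ('a'): new char, reset run to 1
  Position 7 ('c'): new char, reset run to 1
  Position 8 ('b'): new char, reset run to 1
  Position 9 ('a'): new char, reset run to 1
  Position 10 ('b'): new char, reset run to 1
  Position 11 ('b'): continues run of 'b', length=2
  Position 12 ('c'): new char, reset run to 1
  Position 13 ('b'): new char, reset run to 1
Longest run: 'c' with length 3

3


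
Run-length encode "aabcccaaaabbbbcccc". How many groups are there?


Input: aabcccaaaabbbbcccc
Scanning for consecutive runs:
  Group 1: 'a' x 2 (positions 0-1)
  Group 2: 'b' x 1 (positions 2-2)
  Group 3: 'c' x 3 (positions 3-5)
  Group 4: 'a' x 4 (positions 6-9)
  Group 5: 'b' x 4 (positions 10-13)
  Group 6: 'c' x 4 (positions 14-17)
Total groups: 6

6


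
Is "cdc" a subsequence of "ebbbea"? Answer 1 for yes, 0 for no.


Check if "cdc" is a subsequence of "ebbbea"
Greedy scan:
  Position 0 ('e'): no match needed
  Position 1 ('b'): no match needed
  Position 2 ('b'): no match needed
  Position 3 ('b'): no match needed
  Position 4 ('e'): no match needed
  Position 5 ('a'): no match needed
Only matched 0/3 characters => not a subsequence

0


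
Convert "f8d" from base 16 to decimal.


Input: "f8d" in base 16
Positional expansion:
  Digit 'f' (value 15) x 16^2 = 3840
  Digit '8' (value 8) x 16^1 = 128
  Digit 'd' (value 13) x 16^0 = 13
Sum = 3981

3981


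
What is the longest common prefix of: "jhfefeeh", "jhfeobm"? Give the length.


Words: jhfefeeh, jhfeobm
  Position 0: all 'j' => match
  Position 1: all 'h' => match
  Position 2: all 'f' => match
  Position 3: all 'e' => match
  Position 4: ('f', 'o') => mismatch, stop
LCP = "jhfe" (length 4)

4


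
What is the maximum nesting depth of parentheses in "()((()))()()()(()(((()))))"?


Input: "()((()))()()()(()(((()))))"
Tracking depth:
  Position 0 '(': depth becomes 1
  Position 1 ')': depth becomes 0
  Position 2 '(': depth becomes 1
  Position 3 '(': depth becomes 2
  Position 4 '(': depth becomes 3
  Position 5 ')': depth becomes 2
  Position 6 ')': depth becomes 1
  Position 7 ')': depth becomes 0
  Position 8 '(': depth becomes 1
  Position 9 ')': depth becomes 0
  Position 10 '(': depth becomes 1
  Position 11 ')': depth becomes 0
  Position 12 '(': depth becomes 1
  Position 13 ')': depth becomes 0
  Position 14 '(': depth becomes 1
  Position 15 '(': depth becomes 2
  Position 16 ')': depth becomes 1
  Position 17 '(': depth becomes 2
  Position 18 '(': depth becomes 3
  Position 19 '(': depth becomes 4
  Position 20 '(': depth becomes 5
  Position 21 ')': depth becomes 4
  Position 22 ')': depth becomes 3
  Position 23 ')': depth becomes 2
  Position 24 ')': depth becomes 1
  Position 25 ')': depth becomes 0
Maximum depth reached: 5

5


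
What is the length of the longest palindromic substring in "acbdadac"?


Input: "acbdadac"
Checking substrings for palindromes:
  [3:6] "dad" (len 3) => palindrome
  [4:7] "ada" (len 3) => palindrome
Longest palindromic substring: "dad" with length 3

3


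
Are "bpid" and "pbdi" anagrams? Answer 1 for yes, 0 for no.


Strings: "bpid", "pbdi"
Sorted first:  bdip
Sorted second: bdip
Sorted forms match => anagrams

1


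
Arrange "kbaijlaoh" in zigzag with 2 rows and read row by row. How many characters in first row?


Zigzag "kbaijlaoh" into 2 rows:
Placing characters:
  'k' => row 0
  'b' => row 1
  'a' => row 0
  'i' => row 1
  'j' => row 0
  'l' => row 1
  'a' => row 0
  'o' => row 1
  'h' => row 0
Rows:
  Row 0: "kajah"
  Row 1: "bilo"
First row length: 5

5


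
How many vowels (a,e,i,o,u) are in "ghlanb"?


Input: ghlanb
Checking each character:
  'g' at position 0: consonant
  'h' at position 1: consonant
  'l' at position 2: consonant
  'a' at position 3: vowel (running total: 1)
  'n' at position 4: consonant
  'b' at position 5: consonant
Total vowels: 1

1


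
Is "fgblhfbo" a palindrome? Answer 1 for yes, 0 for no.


Input: fgblhfbo
Reversed: obfhlbgf
  Compare pos 0 ('f') with pos 7 ('o'): MISMATCH
  Compare pos 1 ('g') with pos 6 ('b'): MISMATCH
  Compare pos 2 ('b') with pos 5 ('f'): MISMATCH
  Compare pos 3 ('l') with pos 4 ('h'): MISMATCH
Result: not a palindrome

0


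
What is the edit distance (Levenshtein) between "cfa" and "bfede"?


Computing edit distance: "cfa" -> "bfede"
DP table:
           b    f    e    d    e
      0    1    2    3    4    5
  c   1    1    2    3    4    5
  f   2    2    1    2    3    4
  a   3    3    2    2    3    4
Edit distance = dp[3][5] = 4

4


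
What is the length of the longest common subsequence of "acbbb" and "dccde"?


LCS of "acbbb" and "dccde"
DP table:
           d    c    c    d    e
      0    0    0    0    0    0
  a   0    0    0    0    0    0
  c   0    0    1    1    1    1
  b   0    0    1    1    1    1
  b   0    0    1    1    1    1
  b   0    0    1    1    1    1
LCS length = dp[5][5] = 1

1


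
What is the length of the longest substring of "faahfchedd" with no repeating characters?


Input: "faahfchedd"
Sliding window (track last position of each char):
  Position 0 ('f'): window [0,0] length 1 -- new best
  Position 1 ('a'): window [0,1] length 2 -- new best
  Position 2 ('a'): repeat (last at 1), move window start to 2
  Position 2 ('a'): window [2,2] length 1
  Position 3 ('h'): window [2,3] length 2
  Position 4 ('f'): window [2,4] length 3 -- new best
  Position 5 ('c'): window [2,5] length 4 -- new best
  Position 6 ('h'): repeat (last at 3), move window start to 4
  Position 6 ('h'): window [4,6] length 3
  Position 7 ('e'): window [4,7] length 4
  Position 8 ('d'): window [4,8] length 5 -- new best
  Position 9 ('d'): repeat (last at 8), move window start to 9
  Position 9 ('d'): window [9,9] length 1
Longest substring with no repeats: "fched" with length 5

5


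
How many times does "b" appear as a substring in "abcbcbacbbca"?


Searching for "b" in "abcbcbacbbca"
Scanning each position:
  Position 0: "a" => no
  Position 1: "b" => MATCH
  Position 2: "c" => no
  Position 3: "b" => MATCH
  Position 4: "c" => no
  Position 5: "b" => MATCH
  Position 6: "a" => no
  Position 7: "c" => no
  Position 8: "b" => MATCH
  Position 9: "b" => MATCH
  Position 10: "c" => no
  Position 11: "a" => no
Total occurrences: 5

5


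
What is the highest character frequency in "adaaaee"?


Input: adaaaee
Character counts:
  'a': 4
  'd': 1
  'e': 2
Maximum frequency: 4

4


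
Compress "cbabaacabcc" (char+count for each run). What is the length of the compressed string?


Input: cbabaacabcc
Runs:
  'c' x 1 => "c1"
  'b' x 1 => "b1"
  'a' x 1 => "a1"
  'b' x 1 => "b1"
  'a' x 2 => "a2"
  'c' x 1 => "c1"
  'a' x 1 => "a1"
  'b' x 1 => "b1"
  'c' x 2 => "c2"
Compressed: "c1b1a1b1a2c1a1b1c2"
Compressed length: 18

18


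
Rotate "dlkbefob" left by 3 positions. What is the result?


Input: "dlkbefob", rotate left by 3
First 3 characters: "dlk"
Remaining characters: "befob"
Concatenate remaining + first: "befob" + "dlk" = "befobdlk"

befobdlk


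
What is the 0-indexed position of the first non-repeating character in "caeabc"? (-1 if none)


Input: caeabc
Character frequencies:
  'a': 2
  'b': 1
  'c': 2
  'e': 1
Scanning left to right for freq == 1:
  Position 0 ('c'): freq=2, skip
  Position 1 ('a'): freq=2, skip
  Position 2 ('e'): unique! => answer = 2

2


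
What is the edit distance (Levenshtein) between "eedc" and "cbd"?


Computing edit distance: "eedc" -> "cbd"
DP table:
           c    b    d
      0    1    2    3
  e   1    1    2    3
  e   2    2    2    3
  d   3    3    3    2
  c   4    3    4    3
Edit distance = dp[4][3] = 3

3


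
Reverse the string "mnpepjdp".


Input: mnpepjdp
Reading characters right to left:
  Position 7: 'p'
  Position 6: 'd'
  Position 5: 'j'
  Position 4: 'p'
  Position 3: 'e'
  Position 2: 'p'
  Position 1: 'n'
  Position 0: 'm'
Reversed: pdjpepnm

pdjpepnm


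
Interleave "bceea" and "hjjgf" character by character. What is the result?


Interleaving "bceea" and "hjjgf":
  Position 0: 'b' from first, 'h' from second => "bh"
  Position 1: 'c' from first, 'j' from second => "cj"
  Position 2: 'e' from first, 'j' from second => "ej"
  Position 3: 'e' from first, 'g' from second => "eg"
  Position 4: 'a' from first, 'f' from second => "af"
Result: bhcjejegaf

bhcjejegaf


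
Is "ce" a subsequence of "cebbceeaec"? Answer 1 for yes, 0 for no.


Check if "ce" is a subsequence of "cebbceeaec"
Greedy scan:
  Position 0 ('c'): matches sub[0] = 'c'
  Position 1 ('e'): matches sub[1] = 'e'
  Position 2 ('b'): no match needed
  Position 3 ('b'): no match needed
  Position 4 ('c'): no match needed
  Position 5 ('e'): no match needed
  Position 6 ('e'): no match needed
  Position 7 ('a'): no match needed
  Position 8 ('e'): no match needed
  Position 9 ('c'): no match needed
All 2 characters matched => is a subsequence

1


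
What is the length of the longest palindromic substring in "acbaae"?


Input: "acbaae"
Checking substrings for palindromes:
  [3:5] "aa" (len 2) => palindrome
Longest palindromic substring: "aa" with length 2

2


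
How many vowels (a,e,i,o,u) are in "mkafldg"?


Input: mkafldg
Checking each character:
  'm' at position 0: consonant
  'k' at position 1: consonant
  'a' at position 2: vowel (running total: 1)
  'f' at position 3: consonant
  'l' at position 4: consonant
  'd' at position 5: consonant
  'g' at position 6: consonant
Total vowels: 1

1


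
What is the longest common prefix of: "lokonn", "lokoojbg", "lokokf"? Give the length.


Words: lokonn, lokoojbg, lokokf
  Position 0: all 'l' => match
  Position 1: all 'o' => match
  Position 2: all 'k' => match
  Position 3: all 'o' => match
  Position 4: ('n', 'o', 'k') => mismatch, stop
LCP = "loko" (length 4)

4


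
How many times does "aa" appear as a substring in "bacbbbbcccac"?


Searching for "aa" in "bacbbbbcccac"
Scanning each position:
  Position 0: "ba" => no
  Position 1: "ac" => no
  Position 2: "cb" => no
  Position 3: "bb" => no
  Position 4: "bb" => no
  Position 5: "bb" => no
  Position 6: "bc" => no
  Position 7: "cc" => no
  Position 8: "cc" => no
  Position 9: "ca" => no
  Position 10: "ac" => no
Total occurrences: 0

0


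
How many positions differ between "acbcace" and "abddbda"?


Comparing "acbcace" and "abddbda" position by position:
  Position 0: 'a' vs 'a' => same
  Position 1: 'c' vs 'b' => DIFFER
  Position 2: 'b' vs 'd' => DIFFER
  Position 3: 'c' vs 'd' => DIFFER
  Position 4: 'a' vs 'b' => DIFFER
  Position 5: 'c' vs 'd' => DIFFER
  Position 6: 'e' vs 'a' => DIFFER
Positions that differ: 6

6


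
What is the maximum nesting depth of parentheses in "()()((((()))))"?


Input: "()()((((()))))"
Tracking depth:
  Position 0 '(': depth becomes 1
  Position 1 ')': depth becomes 0
  Position 2 '(': depth becomes 1
  Position 3 ')': depth becomes 0
  Position 4 '(': depth becomes 1
  Position 5 '(': depth becomes 2
  Position 6 '(': depth becomes 3
  Position 7 '(': depth becomes 4
  Position 8 '(': depth becomes 5
  Position 9 ')': depth becomes 4
  Position 10 ')': depth becomes 3
  Position 11 ')': depth becomes 2
  Position 12 ')': depth becomes 1
  Position 13 ')': depth becomes 0
Maximum depth reached: 5

5


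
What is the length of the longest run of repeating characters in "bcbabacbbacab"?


Input: "bcbabacbbacab"
Scanning for longest run:
  Position 1 ('c'): new char, reset run to 1
  Position 2 ('b'): new char, reset run to 1
  Position 3 ('a'): new char, reset run to 1
  Position 4 ('b'): new char, reset run to 1
  Position 5 ('a'): new char, reset run to 1
  Position 6 ('c'): new char, reset run to 1
  Position 7 ('b'): new char, reset run to 1
  Position 8 ('b'): continues run of 'b', length=2
  Position 9 ('a'): new char, reset run to 1
  Position 10 ('c'): new char, reset run to 1
  Position 11 ('a'): new char, reset run to 1
  Position 12 ('b'): new char, reset run to 1
Longest run: 'b' with length 2

2


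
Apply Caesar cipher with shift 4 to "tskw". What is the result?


Caesar cipher: shift "tskw" by 4
  't' (pos 19) + 4 = pos 23 = 'x'
  's' (pos 18) + 4 = pos 22 = 'w'
  'k' (pos 10) + 4 = pos 14 = 'o'
  'w' (pos 22) + 4 = pos 0 = 'a'
Result: xwoa

xwoa


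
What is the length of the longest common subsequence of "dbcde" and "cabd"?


LCS of "dbcde" and "cabd"
DP table:
           c    a    b    d
      0    0    0    0    0
  d   0    0    0    0    1
  b   0    0    0    1    1
  c   0    1    1    1    1
  d   0    1    1    1    2
  e   0    1    1    1    2
LCS length = dp[5][4] = 2

2


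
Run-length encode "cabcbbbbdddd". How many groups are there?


Input: cabcbbbbdddd
Scanning for consecutive runs:
  Group 1: 'c' x 1 (positions 0-0)
  Group 2: 'a' x 1 (positions 1-1)
  Group 3: 'b' x 1 (positions 2-2)
  Group 4: 'c' x 1 (positions 3-3)
  Group 5: 'b' x 4 (positions 4-7)
  Group 6: 'd' x 4 (positions 8-11)
Total groups: 6

6


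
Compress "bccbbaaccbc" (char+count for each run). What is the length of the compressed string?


Input: bccbbaaccbc
Runs:
  'b' x 1 => "b1"
  'c' x 2 => "c2"
  'b' x 2 => "b2"
  'a' x 2 => "a2"
  'c' x 2 => "c2"
  'b' x 1 => "b1"
  'c' x 1 => "c1"
Compressed: "b1c2b2a2c2b1c1"
Compressed length: 14

14


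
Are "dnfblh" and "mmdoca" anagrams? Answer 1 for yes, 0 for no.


Strings: "dnfblh", "mmdoca"
Sorted first:  bdfhln
Sorted second: acdmmo
Differ at position 0: 'b' vs 'a' => not anagrams

0


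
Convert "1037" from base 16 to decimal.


Input: "1037" in base 16
Positional expansion:
  Digit '1' (value 1) x 16^3 = 4096
  Digit '0' (value 0) x 16^2 = 0
  Digit '3' (value 3) x 16^1 = 48
  Digit '7' (value 7) x 16^0 = 7
Sum = 4151

4151


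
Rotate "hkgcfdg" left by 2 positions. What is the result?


Input: "hkgcfdg", rotate left by 2
First 2 characters: "hk"
Remaining characters: "gcfdg"
Concatenate remaining + first: "gcfdg" + "hk" = "gcfdghk"

gcfdghk


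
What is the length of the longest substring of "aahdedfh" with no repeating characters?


Input: "aahdedfh"
Sliding window (track last position of each char):
  Position 0 ('a'): window [0,0] length 1 -- new best
  Position 1 ('a'): repeat (last at 0), move window start to 1
  Position 1 ('a'): window [1,1] length 1
  Position 2 ('h'): window [1,2] length 2 -- new best
  Position 3 ('d'): window [1,3] length 3 -- new best
  Position 4 ('e'): window [1,4] length 4 -- new best
  Position 5 ('d'): repeat (last at 3), move window start to 4
  Position 5 ('d'): window [4,5] length 2
  Position 6 ('f'): window [4,6] length 3
  Position 7 ('h'): window [4,7] length 4
Longest substring with no repeats: "ahde" with length 4

4


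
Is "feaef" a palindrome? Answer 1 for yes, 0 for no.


Input: feaef
Reversed: feaef
  Compare pos 0 ('f') with pos 4 ('f'): match
  Compare pos 1 ('e') with pos 3 ('e'): match
Result: palindrome

1


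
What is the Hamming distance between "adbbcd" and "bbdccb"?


Comparing "adbbcd" and "bbdccb" position by position:
  Position 0: 'a' vs 'b' => differ
  Position 1: 'd' vs 'b' => differ
  Position 2: 'b' vs 'd' => differ
  Position 3: 'b' vs 'c' => differ
  Position 4: 'c' vs 'c' => same
  Position 5: 'd' vs 'b' => differ
Total differences (Hamming distance): 5

5


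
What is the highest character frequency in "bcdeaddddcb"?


Input: bcdeaddddcb
Character counts:
  'a': 1
  'b': 2
  'c': 2
  'd': 5
  'e': 1
Maximum frequency: 5

5


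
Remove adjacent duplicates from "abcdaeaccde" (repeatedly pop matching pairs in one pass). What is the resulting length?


Input: abcdaeaccde
Stack-based adjacent duplicate removal:
  Read 'a': push. Stack: a
  Read 'b': push. Stack: ab
  Read 'c': push. Stack: abc
  Read 'd': push. Stack: abcd
  Read 'a': push. Stack: abcda
  Read 'e': push. Stack: abcdae
  Read 'a': push. Stack: abcdaea
  Read 'c': push. Stack: abcdaeac
  Read 'c': matches stack top 'c' => pop. Stack: abcdaea
  Read 'd': push. Stack: abcdaead
  Read 'e': push. Stack: abcdaeade
Final stack: "abcdaeade" (length 9)

9


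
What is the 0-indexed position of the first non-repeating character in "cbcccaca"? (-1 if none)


Input: cbcccaca
Character frequencies:
  'a': 2
  'b': 1
  'c': 5
Scanning left to right for freq == 1:
  Position 0 ('c'): freq=5, skip
  Position 1 ('b'): unique! => answer = 1

1


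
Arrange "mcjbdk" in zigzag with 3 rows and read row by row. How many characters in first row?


Zigzag "mcjbdk" into 3 rows:
Placing characters:
  'm' => row 0
  'c' => row 1
  'j' => row 2
  'b' => row 1
  'd' => row 0
  'k' => row 1
Rows:
  Row 0: "md"
  Row 1: "cbk"
  Row 2: "j"
First row length: 2

2


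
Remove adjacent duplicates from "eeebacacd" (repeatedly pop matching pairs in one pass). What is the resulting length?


Input: eeebacacd
Stack-based adjacent duplicate removal:
  Read 'e': push. Stack: e
  Read 'e': matches stack top 'e' => pop. Stack: (empty)
  Read 'e': push. Stack: e
  Read 'b': push. Stack: eb
  Read 'a': push. Stack: eba
  Read 'c': push. Stack: ebac
  Read 'a': push. Stack: ebaca
  Read 'c': push. Stack: ebacac
  Read 'd': push. Stack: ebacacd
Final stack: "ebacacd" (length 7)

7


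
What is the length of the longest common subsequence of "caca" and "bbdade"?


LCS of "caca" and "bbdade"
DP table:
           b    b    d    a    d    e
      0    0    0    0    0    0    0
  c   0    0    0    0    0    0    0
  a   0    0    0    0    1    1    1
  c   0    0    0    0    1    1    1
  a   0    0    0    0    1    1    1
LCS length = dp[4][6] = 1

1


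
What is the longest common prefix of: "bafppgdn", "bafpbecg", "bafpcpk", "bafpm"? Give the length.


Words: bafppgdn, bafpbecg, bafpcpk, bafpm
  Position 0: all 'b' => match
  Position 1: all 'a' => match
  Position 2: all 'f' => match
  Position 3: all 'p' => match
  Position 4: ('p', 'b', 'c', 'm') => mismatch, stop
LCP = "bafp" (length 4)

4


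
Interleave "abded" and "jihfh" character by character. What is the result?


Interleaving "abded" and "jihfh":
  Position 0: 'a' from first, 'j' from second => "aj"
  Position 1: 'b' from first, 'i' from second => "bi"
  Position 2: 'd' from first, 'h' from second => "dh"
  Position 3: 'e' from first, 'f' from second => "ef"
  Position 4: 'd' from first, 'h' from second => "dh"
Result: ajbidhefdh

ajbidhefdh


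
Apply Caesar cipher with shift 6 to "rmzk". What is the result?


Caesar cipher: shift "rmzk" by 6
  'r' (pos 17) + 6 = pos 23 = 'x'
  'm' (pos 12) + 6 = pos 18 = 's'
  'z' (pos 25) + 6 = pos 5 = 'f'
  'k' (pos 10) + 6 = pos 16 = 'q'
Result: xsfq

xsfq


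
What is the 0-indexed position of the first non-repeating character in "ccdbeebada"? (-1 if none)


Input: ccdbeebada
Character frequencies:
  'a': 2
  'b': 2
  'c': 2
  'd': 2
  'e': 2
Scanning left to right for freq == 1:
  Position 0 ('c'): freq=2, skip
  Position 1 ('c'): freq=2, skip
  Position 2 ('d'): freq=2, skip
  Position 3 ('b'): freq=2, skip
  Position 4 ('e'): freq=2, skip
  Position 5 ('e'): freq=2, skip
  Position 6 ('b'): freq=2, skip
  Position 7 ('a'): freq=2, skip
  Position 8 ('d'): freq=2, skip
  Position 9 ('a'): freq=2, skip
  No unique character found => answer = -1

-1


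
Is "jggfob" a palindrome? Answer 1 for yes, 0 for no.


Input: jggfob
Reversed: bofggj
  Compare pos 0 ('j') with pos 5 ('b'): MISMATCH
  Compare pos 1 ('g') with pos 4 ('o'): MISMATCH
  Compare pos 2 ('g') with pos 3 ('f'): MISMATCH
Result: not a palindrome

0


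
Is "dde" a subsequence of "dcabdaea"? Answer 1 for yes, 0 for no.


Check if "dde" is a subsequence of "dcabdaea"
Greedy scan:
  Position 0 ('d'): matches sub[0] = 'd'
  Position 1 ('c'): no match needed
  Position 2 ('a'): no match needed
  Position 3 ('b'): no match needed
  Position 4 ('d'): matches sub[1] = 'd'
  Position 5 ('a'): no match needed
  Position 6 ('e'): matches sub[2] = 'e'
  Position 7 ('a'): no match needed
All 3 characters matched => is a subsequence

1


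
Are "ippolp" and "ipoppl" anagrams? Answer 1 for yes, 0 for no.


Strings: "ippolp", "ipoppl"
Sorted first:  iloppp
Sorted second: iloppp
Sorted forms match => anagrams

1


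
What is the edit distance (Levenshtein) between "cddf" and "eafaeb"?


Computing edit distance: "cddf" -> "eafaeb"
DP table:
           e    a    f    a    e    b
      0    1    2    3    4    5    6
  c   1    1    2    3    4    5    6
  d   2    2    2    3    4    5    6
  d   3    3    3    3    4    5    6
  f   4    4    4    3    4    5    6
Edit distance = dp[4][6] = 6

6


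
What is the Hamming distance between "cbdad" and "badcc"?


Comparing "cbdad" and "badcc" position by position:
  Position 0: 'c' vs 'b' => differ
  Position 1: 'b' vs 'a' => differ
  Position 2: 'd' vs 'd' => same
  Position 3: 'a' vs 'c' => differ
  Position 4: 'd' vs 'c' => differ
Total differences (Hamming distance): 4

4


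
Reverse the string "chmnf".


Input: chmnf
Reading characters right to left:
  Position 4: 'f'
  Position 3: 'n'
  Position 2: 'm'
  Position 1: 'h'
  Position 0: 'c'
Reversed: fnmhc

fnmhc


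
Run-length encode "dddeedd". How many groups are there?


Input: dddeedd
Scanning for consecutive runs:
  Group 1: 'd' x 3 (positions 0-2)
  Group 2: 'e' x 2 (positions 3-4)
  Group 3: 'd' x 2 (positions 5-6)
Total groups: 3

3


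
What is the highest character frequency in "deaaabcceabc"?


Input: deaaabcceabc
Character counts:
  'a': 4
  'b': 2
  'c': 3
  'd': 1
  'e': 2
Maximum frequency: 4

4


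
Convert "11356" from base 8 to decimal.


Input: "11356" in base 8
Positional expansion:
  Digit '1' (value 1) x 8^4 = 4096
  Digit '1' (value 1) x 8^3 = 512
  Digit '3' (value 3) x 8^2 = 192
  Digit '5' (value 5) x 8^1 = 40
  Digit '6' (value 6) x 8^0 = 6
Sum = 4846

4846


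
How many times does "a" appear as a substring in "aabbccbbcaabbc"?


Searching for "a" in "aabbccbbcaabbc"
Scanning each position:
  Position 0: "a" => MATCH
  Position 1: "a" => MATCH
  Position 2: "b" => no
  Position 3: "b" => no
  Position 4: "c" => no
  Position 5: "c" => no
  Position 6: "b" => no
  Position 7: "b" => no
  Position 8: "c" => no
  Position 9: "a" => MATCH
  Position 10: "a" => MATCH
  Position 11: "b" => no
  Position 12: "b" => no
  Position 13: "c" => no
Total occurrences: 4

4


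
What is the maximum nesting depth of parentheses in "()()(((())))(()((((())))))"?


Input: "()()(((())))(()((((())))))"
Tracking depth:
  Position 0 '(': depth becomes 1
  Position 1 ')': depth becomes 0
  Position 2 '(': depth becomes 1
  Position 3 ')': depth becomes 0
  Position 4 '(': depth becomes 1
  Position 5 '(': depth becomes 2
  Position 6 '(': depth becomes 3
  Position 7 '(': depth becomes 4
  Position 8 ')': depth becomes 3
  Position 9 ')': depth becomes 2
  Position 10 ')': depth becomes 1
  Position 11 ')': depth becomes 0
  Position 12 '(': depth becomes 1
  Position 13 '(': depth becomes 2
  Position 14 ')': depth becomes 1
  Position 15 '(': depth becomes 2
  Position 16 '(': depth becomes 3
  Position 17 '(': depth becomes 4
  Position 18 '(': depth becomes 5
  Position 19 '(': depth becomes 6
  Position 20 ')': depth becomes 5
  Position 21 ')': depth becomes 4
  Position 22 ')': depth becomes 3
  Position 23 ')': depth becomes 2
  Position 24 ')': depth becomes 1
  Position 25 ')': depth becomes 0
Maximum depth reached: 6

6
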